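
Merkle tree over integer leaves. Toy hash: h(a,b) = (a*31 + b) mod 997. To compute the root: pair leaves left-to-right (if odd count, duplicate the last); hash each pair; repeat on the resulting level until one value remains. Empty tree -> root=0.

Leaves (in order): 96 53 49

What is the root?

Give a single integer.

Answer: 752

Derivation:
L0: [96, 53, 49]
L1: h(96,53)=(96*31+53)%997=38 h(49,49)=(49*31+49)%997=571 -> [38, 571]
L2: h(38,571)=(38*31+571)%997=752 -> [752]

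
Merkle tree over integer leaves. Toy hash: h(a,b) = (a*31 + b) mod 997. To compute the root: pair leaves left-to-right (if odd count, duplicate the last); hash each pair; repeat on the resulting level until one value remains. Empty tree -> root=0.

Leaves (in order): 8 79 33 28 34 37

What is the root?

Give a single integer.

L0: [8, 79, 33, 28, 34, 37]
L1: h(8,79)=(8*31+79)%997=327 h(33,28)=(33*31+28)%997=54 h(34,37)=(34*31+37)%997=94 -> [327, 54, 94]
L2: h(327,54)=(327*31+54)%997=221 h(94,94)=(94*31+94)%997=17 -> [221, 17]
L3: h(221,17)=(221*31+17)%997=886 -> [886]

Answer: 886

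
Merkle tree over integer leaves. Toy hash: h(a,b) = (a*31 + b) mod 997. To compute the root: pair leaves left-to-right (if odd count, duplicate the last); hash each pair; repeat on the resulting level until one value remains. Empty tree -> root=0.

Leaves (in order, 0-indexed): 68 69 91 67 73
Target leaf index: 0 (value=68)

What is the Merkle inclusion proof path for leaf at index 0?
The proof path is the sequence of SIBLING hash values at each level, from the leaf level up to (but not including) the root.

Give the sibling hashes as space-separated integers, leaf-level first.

L0 (leaves): [68, 69, 91, 67, 73], target index=0
L1: h(68,69)=(68*31+69)%997=183 [pair 0] h(91,67)=(91*31+67)%997=894 [pair 1] h(73,73)=(73*31+73)%997=342 [pair 2] -> [183, 894, 342]
  Sibling for proof at L0: 69
L2: h(183,894)=(183*31+894)%997=585 [pair 0] h(342,342)=(342*31+342)%997=974 [pair 1] -> [585, 974]
  Sibling for proof at L1: 894
L3: h(585,974)=(585*31+974)%997=166 [pair 0] -> [166]
  Sibling for proof at L2: 974
Root: 166
Proof path (sibling hashes from leaf to root): [69, 894, 974]

Answer: 69 894 974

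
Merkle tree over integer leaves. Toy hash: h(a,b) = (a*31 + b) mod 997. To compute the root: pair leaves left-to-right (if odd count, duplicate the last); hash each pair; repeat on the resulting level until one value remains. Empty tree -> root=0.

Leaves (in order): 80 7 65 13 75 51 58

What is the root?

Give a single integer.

L0: [80, 7, 65, 13, 75, 51, 58]
L1: h(80,7)=(80*31+7)%997=493 h(65,13)=(65*31+13)%997=34 h(75,51)=(75*31+51)%997=382 h(58,58)=(58*31+58)%997=859 -> [493, 34, 382, 859]
L2: h(493,34)=(493*31+34)%997=362 h(382,859)=(382*31+859)%997=737 -> [362, 737]
L3: h(362,737)=(362*31+737)%997=992 -> [992]

Answer: 992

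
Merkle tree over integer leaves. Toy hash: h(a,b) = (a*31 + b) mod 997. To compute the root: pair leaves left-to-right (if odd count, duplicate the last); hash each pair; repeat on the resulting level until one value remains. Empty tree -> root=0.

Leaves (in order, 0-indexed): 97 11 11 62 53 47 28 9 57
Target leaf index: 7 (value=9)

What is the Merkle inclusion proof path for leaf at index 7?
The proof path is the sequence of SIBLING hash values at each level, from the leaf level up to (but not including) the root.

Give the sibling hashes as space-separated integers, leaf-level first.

L0 (leaves): [97, 11, 11, 62, 53, 47, 28, 9, 57], target index=7
L1: h(97,11)=(97*31+11)%997=27 [pair 0] h(11,62)=(11*31+62)%997=403 [pair 1] h(53,47)=(53*31+47)%997=693 [pair 2] h(28,9)=(28*31+9)%997=877 [pair 3] h(57,57)=(57*31+57)%997=827 [pair 4] -> [27, 403, 693, 877, 827]
  Sibling for proof at L0: 28
L2: h(27,403)=(27*31+403)%997=243 [pair 0] h(693,877)=(693*31+877)%997=426 [pair 1] h(827,827)=(827*31+827)%997=542 [pair 2] -> [243, 426, 542]
  Sibling for proof at L1: 693
L3: h(243,426)=(243*31+426)%997=980 [pair 0] h(542,542)=(542*31+542)%997=395 [pair 1] -> [980, 395]
  Sibling for proof at L2: 243
L4: h(980,395)=(980*31+395)%997=865 [pair 0] -> [865]
  Sibling for proof at L3: 395
Root: 865
Proof path (sibling hashes from leaf to root): [28, 693, 243, 395]

Answer: 28 693 243 395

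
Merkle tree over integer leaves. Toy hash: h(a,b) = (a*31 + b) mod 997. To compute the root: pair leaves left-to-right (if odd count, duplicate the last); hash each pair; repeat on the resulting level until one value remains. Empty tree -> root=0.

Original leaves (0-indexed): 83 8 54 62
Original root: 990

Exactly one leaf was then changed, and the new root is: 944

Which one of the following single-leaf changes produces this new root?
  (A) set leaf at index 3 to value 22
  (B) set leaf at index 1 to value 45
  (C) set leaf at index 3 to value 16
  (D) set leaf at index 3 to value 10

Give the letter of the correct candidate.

Original leaves: [83, 8, 54, 62]
Target new root: 944
Try each candidate change and compute the resulting root:
Candidate A: set leaf[3] = 22 -> leaves = [83, 8, 54, 22]
  L0: [83, 8, 54, 22]
  L1: h(83,8)=(83*31+8)%997=587 h(54,22)=(54*31+22)%997=699 -> [587, 699]
  L2: h(587,699)=(587*31+699)%997=950 -> [950]
  root = 950 != target 944
Candidate B: set leaf[1] = 45 -> leaves = [83, 45, 54, 62]
  L0: [83, 45, 54, 62]
  L1: h(83,45)=(83*31+45)%997=624 h(54,62)=(54*31+62)%997=739 -> [624, 739]
  L2: h(624,739)=(624*31+739)%997=143 -> [143]
  root = 143 != target 944
Candidate C: set leaf[3] = 16 -> leaves = [83, 8, 54, 16]
  L0: [83, 8, 54, 16]
  L1: h(83,8)=(83*31+8)%997=587 h(54,16)=(54*31+16)%997=693 -> [587, 693]
  L2: h(587,693)=(587*31+693)%997=944 -> [944]
  root = 944 == target 944  ** MATCH **
Candidate D: set leaf[3] = 10 -> leaves = [83, 8, 54, 10]
  L0: [83, 8, 54, 10]
  L1: h(83,8)=(83*31+8)%997=587 h(54,10)=(54*31+10)%997=687 -> [587, 687]
  L2: h(587,687)=(587*31+687)%997=938 -> [938]
  root = 938 != target 944
Candidate C produces the target root.

Answer: C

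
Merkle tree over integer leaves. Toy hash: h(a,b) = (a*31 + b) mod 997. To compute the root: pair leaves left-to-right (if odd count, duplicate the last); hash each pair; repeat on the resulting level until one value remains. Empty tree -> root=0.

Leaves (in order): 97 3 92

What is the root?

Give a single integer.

L0: [97, 3, 92]
L1: h(97,3)=(97*31+3)%997=19 h(92,92)=(92*31+92)%997=950 -> [19, 950]
L2: h(19,950)=(19*31+950)%997=542 -> [542]

Answer: 542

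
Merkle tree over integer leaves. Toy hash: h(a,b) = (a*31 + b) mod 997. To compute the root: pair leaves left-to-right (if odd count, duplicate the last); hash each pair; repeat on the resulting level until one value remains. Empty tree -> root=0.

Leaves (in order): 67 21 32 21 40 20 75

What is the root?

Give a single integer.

L0: [67, 21, 32, 21, 40, 20, 75]
L1: h(67,21)=(67*31+21)%997=104 h(32,21)=(32*31+21)%997=16 h(40,20)=(40*31+20)%997=263 h(75,75)=(75*31+75)%997=406 -> [104, 16, 263, 406]
L2: h(104,16)=(104*31+16)%997=249 h(263,406)=(263*31+406)%997=583 -> [249, 583]
L3: h(249,583)=(249*31+583)%997=326 -> [326]

Answer: 326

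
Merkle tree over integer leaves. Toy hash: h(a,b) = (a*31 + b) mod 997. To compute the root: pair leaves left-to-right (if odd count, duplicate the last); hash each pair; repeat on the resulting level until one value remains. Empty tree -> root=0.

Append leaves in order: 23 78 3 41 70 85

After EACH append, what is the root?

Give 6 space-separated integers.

Answer: 23 791 689 727 499 979

Derivation:
After append 23 (leaves=[23]):
  L0: [23]
  root=23
After append 78 (leaves=[23, 78]):
  L0: [23, 78]
  L1: h(23,78)=(23*31+78)%997=791 -> [791]
  root=791
After append 3 (leaves=[23, 78, 3]):
  L0: [23, 78, 3]
  L1: h(23,78)=(23*31+78)%997=791 h(3,3)=(3*31+3)%997=96 -> [791, 96]
  L2: h(791,96)=(791*31+96)%997=689 -> [689]
  root=689
After append 41 (leaves=[23, 78, 3, 41]):
  L0: [23, 78, 3, 41]
  L1: h(23,78)=(23*31+78)%997=791 h(3,41)=(3*31+41)%997=134 -> [791, 134]
  L2: h(791,134)=(791*31+134)%997=727 -> [727]
  root=727
After append 70 (leaves=[23, 78, 3, 41, 70]):
  L0: [23, 78, 3, 41, 70]
  L1: h(23,78)=(23*31+78)%997=791 h(3,41)=(3*31+41)%997=134 h(70,70)=(70*31+70)%997=246 -> [791, 134, 246]
  L2: h(791,134)=(791*31+134)%997=727 h(246,246)=(246*31+246)%997=893 -> [727, 893]
  L3: h(727,893)=(727*31+893)%997=499 -> [499]
  root=499
After append 85 (leaves=[23, 78, 3, 41, 70, 85]):
  L0: [23, 78, 3, 41, 70, 85]
  L1: h(23,78)=(23*31+78)%997=791 h(3,41)=(3*31+41)%997=134 h(70,85)=(70*31+85)%997=261 -> [791, 134, 261]
  L2: h(791,134)=(791*31+134)%997=727 h(261,261)=(261*31+261)%997=376 -> [727, 376]
  L3: h(727,376)=(727*31+376)%997=979 -> [979]
  root=979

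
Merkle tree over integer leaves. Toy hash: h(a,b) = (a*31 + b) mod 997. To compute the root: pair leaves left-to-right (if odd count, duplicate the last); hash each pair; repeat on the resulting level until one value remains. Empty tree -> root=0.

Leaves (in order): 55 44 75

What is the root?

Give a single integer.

Answer: 787

Derivation:
L0: [55, 44, 75]
L1: h(55,44)=(55*31+44)%997=752 h(75,75)=(75*31+75)%997=406 -> [752, 406]
L2: h(752,406)=(752*31+406)%997=787 -> [787]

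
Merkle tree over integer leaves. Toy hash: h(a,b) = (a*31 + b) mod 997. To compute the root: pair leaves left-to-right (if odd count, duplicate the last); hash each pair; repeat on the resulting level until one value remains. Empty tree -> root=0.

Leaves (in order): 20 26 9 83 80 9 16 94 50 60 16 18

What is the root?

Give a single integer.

L0: [20, 26, 9, 83, 80, 9, 16, 94, 50, 60, 16, 18]
L1: h(20,26)=(20*31+26)%997=646 h(9,83)=(9*31+83)%997=362 h(80,9)=(80*31+9)%997=495 h(16,94)=(16*31+94)%997=590 h(50,60)=(50*31+60)%997=613 h(16,18)=(16*31+18)%997=514 -> [646, 362, 495, 590, 613, 514]
L2: h(646,362)=(646*31+362)%997=448 h(495,590)=(495*31+590)%997=980 h(613,514)=(613*31+514)%997=574 -> [448, 980, 574]
L3: h(448,980)=(448*31+980)%997=910 h(574,574)=(574*31+574)%997=422 -> [910, 422]
L4: h(910,422)=(910*31+422)%997=716 -> [716]

Answer: 716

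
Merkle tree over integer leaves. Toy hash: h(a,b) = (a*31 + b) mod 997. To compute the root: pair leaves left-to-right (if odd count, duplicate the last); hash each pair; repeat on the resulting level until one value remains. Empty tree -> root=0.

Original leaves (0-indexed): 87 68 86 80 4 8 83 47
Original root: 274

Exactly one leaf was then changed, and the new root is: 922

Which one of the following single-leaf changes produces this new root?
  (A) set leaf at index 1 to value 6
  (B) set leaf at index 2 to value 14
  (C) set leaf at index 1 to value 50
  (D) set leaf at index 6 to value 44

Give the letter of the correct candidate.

Original leaves: [87, 68, 86, 80, 4, 8, 83, 47]
Target new root: 922
Try each candidate change and compute the resulting root:
Candidate A: set leaf[1] = 6 -> leaves = [87, 6, 86, 80, 4, 8, 83, 47]
  L0: [87, 6, 86, 80, 4, 8, 83, 47]
  L1: h(87,6)=(87*31+6)%997=709 h(86,80)=(86*31+80)%997=752 h(4,8)=(4*31+8)%997=132 h(83,47)=(83*31+47)%997=626 -> [709, 752, 132, 626]
  L2: h(709,752)=(709*31+752)%997=797 h(132,626)=(132*31+626)%997=730 -> [797, 730]
  L3: h(797,730)=(797*31+730)%997=512 -> [512]
  root = 512 != target 922
Candidate B: set leaf[2] = 14 -> leaves = [87, 68, 14, 80, 4, 8, 83, 47]
  L0: [87, 68, 14, 80, 4, 8, 83, 47]
  L1: h(87,68)=(87*31+68)%997=771 h(14,80)=(14*31+80)%997=514 h(4,8)=(4*31+8)%997=132 h(83,47)=(83*31+47)%997=626 -> [771, 514, 132, 626]
  L2: h(771,514)=(771*31+514)%997=487 h(132,626)=(132*31+626)%997=730 -> [487, 730]
  L3: h(487,730)=(487*31+730)%997=872 -> [872]
  root = 872 != target 922
Candidate C: set leaf[1] = 50 -> leaves = [87, 50, 86, 80, 4, 8, 83, 47]
  L0: [87, 50, 86, 80, 4, 8, 83, 47]
  L1: h(87,50)=(87*31+50)%997=753 h(86,80)=(86*31+80)%997=752 h(4,8)=(4*31+8)%997=132 h(83,47)=(83*31+47)%997=626 -> [753, 752, 132, 626]
  L2: h(753,752)=(753*31+752)%997=167 h(132,626)=(132*31+626)%997=730 -> [167, 730]
  L3: h(167,730)=(167*31+730)%997=922 -> [922]
  root = 922 == target 922  ** MATCH **
Candidate D: set leaf[6] = 44 -> leaves = [87, 68, 86, 80, 4, 8, 44, 47]
  L0: [87, 68, 86, 80, 4, 8, 44, 47]
  L1: h(87,68)=(87*31+68)%997=771 h(86,80)=(86*31+80)%997=752 h(4,8)=(4*31+8)%997=132 h(44,47)=(44*31+47)%997=414 -> [771, 752, 132, 414]
  L2: h(771,752)=(771*31+752)%997=725 h(132,414)=(132*31+414)%997=518 -> [725, 518]
  L3: h(725,518)=(725*31+518)%997=62 -> [62]
  root = 62 != target 922
Candidate C produces the target root.

Answer: C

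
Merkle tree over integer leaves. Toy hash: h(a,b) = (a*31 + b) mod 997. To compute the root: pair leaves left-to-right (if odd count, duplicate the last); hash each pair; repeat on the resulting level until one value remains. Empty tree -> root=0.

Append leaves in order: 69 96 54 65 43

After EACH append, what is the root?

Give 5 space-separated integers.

After append 69 (leaves=[69]):
  L0: [69]
  root=69
After append 96 (leaves=[69, 96]):
  L0: [69, 96]
  L1: h(69,96)=(69*31+96)%997=241 -> [241]
  root=241
After append 54 (leaves=[69, 96, 54]):
  L0: [69, 96, 54]
  L1: h(69,96)=(69*31+96)%997=241 h(54,54)=(54*31+54)%997=731 -> [241, 731]
  L2: h(241,731)=(241*31+731)%997=226 -> [226]
  root=226
After append 65 (leaves=[69, 96, 54, 65]):
  L0: [69, 96, 54, 65]
  L1: h(69,96)=(69*31+96)%997=241 h(54,65)=(54*31+65)%997=742 -> [241, 742]
  L2: h(241,742)=(241*31+742)%997=237 -> [237]
  root=237
After append 43 (leaves=[69, 96, 54, 65, 43]):
  L0: [69, 96, 54, 65, 43]
  L1: h(69,96)=(69*31+96)%997=241 h(54,65)=(54*31+65)%997=742 h(43,43)=(43*31+43)%997=379 -> [241, 742, 379]
  L2: h(241,742)=(241*31+742)%997=237 h(379,379)=(379*31+379)%997=164 -> [237, 164]
  L3: h(237,164)=(237*31+164)%997=532 -> [532]
  root=532

Answer: 69 241 226 237 532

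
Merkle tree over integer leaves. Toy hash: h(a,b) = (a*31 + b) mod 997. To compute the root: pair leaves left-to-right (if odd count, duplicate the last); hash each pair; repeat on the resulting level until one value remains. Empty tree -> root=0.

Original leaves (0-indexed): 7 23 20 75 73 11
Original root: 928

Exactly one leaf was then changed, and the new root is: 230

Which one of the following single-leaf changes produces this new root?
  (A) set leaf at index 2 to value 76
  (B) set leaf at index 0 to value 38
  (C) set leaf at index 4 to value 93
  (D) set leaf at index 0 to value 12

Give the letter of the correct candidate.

Answer: B

Derivation:
Original leaves: [7, 23, 20, 75, 73, 11]
Target new root: 230
Try each candidate change and compute the resulting root:
Candidate A: set leaf[2] = 76 -> leaves = [7, 23, 76, 75, 73, 11]
  L0: [7, 23, 76, 75, 73, 11]
  L1: h(7,23)=(7*31+23)%997=240 h(76,75)=(76*31+75)%997=437 h(73,11)=(73*31+11)%997=280 -> [240, 437, 280]
  L2: h(240,437)=(240*31+437)%997=898 h(280,280)=(280*31+280)%997=984 -> [898, 984]
  L3: h(898,984)=(898*31+984)%997=906 -> [906]
  root = 906 != target 230
Candidate B: set leaf[0] = 38 -> leaves = [38, 23, 20, 75, 73, 11]
  L0: [38, 23, 20, 75, 73, 11]
  L1: h(38,23)=(38*31+23)%997=204 h(20,75)=(20*31+75)%997=695 h(73,11)=(73*31+11)%997=280 -> [204, 695, 280]
  L2: h(204,695)=(204*31+695)%997=40 h(280,280)=(280*31+280)%997=984 -> [40, 984]
  L3: h(40,984)=(40*31+984)%997=230 -> [230]
  root = 230 == target 230  ** MATCH **
Candidate C: set leaf[4] = 93 -> leaves = [7, 23, 20, 75, 93, 11]
  L0: [7, 23, 20, 75, 93, 11]
  L1: h(7,23)=(7*31+23)%997=240 h(20,75)=(20*31+75)%997=695 h(93,11)=(93*31+11)%997=900 -> [240, 695, 900]
  L2: h(240,695)=(240*31+695)%997=159 h(900,900)=(900*31+900)%997=884 -> [159, 884]
  L3: h(159,884)=(159*31+884)%997=828 -> [828]
  root = 828 != target 230
Candidate D: set leaf[0] = 12 -> leaves = [12, 23, 20, 75, 73, 11]
  L0: [12, 23, 20, 75, 73, 11]
  L1: h(12,23)=(12*31+23)%997=395 h(20,75)=(20*31+75)%997=695 h(73,11)=(73*31+11)%997=280 -> [395, 695, 280]
  L2: h(395,695)=(395*31+695)%997=976 h(280,280)=(280*31+280)%997=984 -> [976, 984]
  L3: h(976,984)=(976*31+984)%997=333 -> [333]
  root = 333 != target 230
Candidate B produces the target root.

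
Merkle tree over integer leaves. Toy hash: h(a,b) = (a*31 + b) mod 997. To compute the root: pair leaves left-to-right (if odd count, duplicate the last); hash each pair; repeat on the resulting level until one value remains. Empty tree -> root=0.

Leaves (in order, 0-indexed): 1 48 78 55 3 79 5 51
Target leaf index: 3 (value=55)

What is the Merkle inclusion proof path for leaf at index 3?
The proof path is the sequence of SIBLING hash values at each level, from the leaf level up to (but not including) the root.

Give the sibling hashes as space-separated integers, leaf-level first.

L0 (leaves): [1, 48, 78, 55, 3, 79, 5, 51], target index=3
L1: h(1,48)=(1*31+48)%997=79 [pair 0] h(78,55)=(78*31+55)%997=479 [pair 1] h(3,79)=(3*31+79)%997=172 [pair 2] h(5,51)=(5*31+51)%997=206 [pair 3] -> [79, 479, 172, 206]
  Sibling for proof at L0: 78
L2: h(79,479)=(79*31+479)%997=934 [pair 0] h(172,206)=(172*31+206)%997=553 [pair 1] -> [934, 553]
  Sibling for proof at L1: 79
L3: h(934,553)=(934*31+553)%997=594 [pair 0] -> [594]
  Sibling for proof at L2: 553
Root: 594
Proof path (sibling hashes from leaf to root): [78, 79, 553]

Answer: 78 79 553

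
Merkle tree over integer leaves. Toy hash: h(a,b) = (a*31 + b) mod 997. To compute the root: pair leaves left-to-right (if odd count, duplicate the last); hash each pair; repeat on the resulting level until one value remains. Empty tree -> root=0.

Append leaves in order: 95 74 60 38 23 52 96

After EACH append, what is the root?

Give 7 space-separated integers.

Answer: 95 28 794 772 625 556 869

Derivation:
After append 95 (leaves=[95]):
  L0: [95]
  root=95
After append 74 (leaves=[95, 74]):
  L0: [95, 74]
  L1: h(95,74)=(95*31+74)%997=28 -> [28]
  root=28
After append 60 (leaves=[95, 74, 60]):
  L0: [95, 74, 60]
  L1: h(95,74)=(95*31+74)%997=28 h(60,60)=(60*31+60)%997=923 -> [28, 923]
  L2: h(28,923)=(28*31+923)%997=794 -> [794]
  root=794
After append 38 (leaves=[95, 74, 60, 38]):
  L0: [95, 74, 60, 38]
  L1: h(95,74)=(95*31+74)%997=28 h(60,38)=(60*31+38)%997=901 -> [28, 901]
  L2: h(28,901)=(28*31+901)%997=772 -> [772]
  root=772
After append 23 (leaves=[95, 74, 60, 38, 23]):
  L0: [95, 74, 60, 38, 23]
  L1: h(95,74)=(95*31+74)%997=28 h(60,38)=(60*31+38)%997=901 h(23,23)=(23*31+23)%997=736 -> [28, 901, 736]
  L2: h(28,901)=(28*31+901)%997=772 h(736,736)=(736*31+736)%997=621 -> [772, 621]
  L3: h(772,621)=(772*31+621)%997=625 -> [625]
  root=625
After append 52 (leaves=[95, 74, 60, 38, 23, 52]):
  L0: [95, 74, 60, 38, 23, 52]
  L1: h(95,74)=(95*31+74)%997=28 h(60,38)=(60*31+38)%997=901 h(23,52)=(23*31+52)%997=765 -> [28, 901, 765]
  L2: h(28,901)=(28*31+901)%997=772 h(765,765)=(765*31+765)%997=552 -> [772, 552]
  L3: h(772,552)=(772*31+552)%997=556 -> [556]
  root=556
After append 96 (leaves=[95, 74, 60, 38, 23, 52, 96]):
  L0: [95, 74, 60, 38, 23, 52, 96]
  L1: h(95,74)=(95*31+74)%997=28 h(60,38)=(60*31+38)%997=901 h(23,52)=(23*31+52)%997=765 h(96,96)=(96*31+96)%997=81 -> [28, 901, 765, 81]
  L2: h(28,901)=(28*31+901)%997=772 h(765,81)=(765*31+81)%997=865 -> [772, 865]
  L3: h(772,865)=(772*31+865)%997=869 -> [869]
  root=869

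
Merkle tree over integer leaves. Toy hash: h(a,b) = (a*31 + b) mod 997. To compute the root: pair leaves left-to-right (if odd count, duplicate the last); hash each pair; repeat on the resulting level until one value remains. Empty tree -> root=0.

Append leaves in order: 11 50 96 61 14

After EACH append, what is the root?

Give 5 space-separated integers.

Answer: 11 391 238 203 689

Derivation:
After append 11 (leaves=[11]):
  L0: [11]
  root=11
After append 50 (leaves=[11, 50]):
  L0: [11, 50]
  L1: h(11,50)=(11*31+50)%997=391 -> [391]
  root=391
After append 96 (leaves=[11, 50, 96]):
  L0: [11, 50, 96]
  L1: h(11,50)=(11*31+50)%997=391 h(96,96)=(96*31+96)%997=81 -> [391, 81]
  L2: h(391,81)=(391*31+81)%997=238 -> [238]
  root=238
After append 61 (leaves=[11, 50, 96, 61]):
  L0: [11, 50, 96, 61]
  L1: h(11,50)=(11*31+50)%997=391 h(96,61)=(96*31+61)%997=46 -> [391, 46]
  L2: h(391,46)=(391*31+46)%997=203 -> [203]
  root=203
After append 14 (leaves=[11, 50, 96, 61, 14]):
  L0: [11, 50, 96, 61, 14]
  L1: h(11,50)=(11*31+50)%997=391 h(96,61)=(96*31+61)%997=46 h(14,14)=(14*31+14)%997=448 -> [391, 46, 448]
  L2: h(391,46)=(391*31+46)%997=203 h(448,448)=(448*31+448)%997=378 -> [203, 378]
  L3: h(203,378)=(203*31+378)%997=689 -> [689]
  root=689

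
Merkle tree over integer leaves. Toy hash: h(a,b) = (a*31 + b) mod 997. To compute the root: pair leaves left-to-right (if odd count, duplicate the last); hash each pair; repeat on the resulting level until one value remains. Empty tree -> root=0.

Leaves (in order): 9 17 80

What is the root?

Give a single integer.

Answer: 769

Derivation:
L0: [9, 17, 80]
L1: h(9,17)=(9*31+17)%997=296 h(80,80)=(80*31+80)%997=566 -> [296, 566]
L2: h(296,566)=(296*31+566)%997=769 -> [769]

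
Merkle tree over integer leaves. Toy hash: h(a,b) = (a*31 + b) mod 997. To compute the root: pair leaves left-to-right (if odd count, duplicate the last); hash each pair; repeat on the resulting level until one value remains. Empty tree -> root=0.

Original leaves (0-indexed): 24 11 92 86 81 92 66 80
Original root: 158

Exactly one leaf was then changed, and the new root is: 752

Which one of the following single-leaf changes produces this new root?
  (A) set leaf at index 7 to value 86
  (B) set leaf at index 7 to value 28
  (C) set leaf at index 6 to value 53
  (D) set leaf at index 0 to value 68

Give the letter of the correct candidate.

Answer: C

Derivation:
Original leaves: [24, 11, 92, 86, 81, 92, 66, 80]
Target new root: 752
Try each candidate change and compute the resulting root:
Candidate A: set leaf[7] = 86 -> leaves = [24, 11, 92, 86, 81, 92, 66, 86]
  L0: [24, 11, 92, 86, 81, 92, 66, 86]
  L1: h(24,11)=(24*31+11)%997=755 h(92,86)=(92*31+86)%997=944 h(81,92)=(81*31+92)%997=609 h(66,86)=(66*31+86)%997=138 -> [755, 944, 609, 138]
  L2: h(755,944)=(755*31+944)%997=421 h(609,138)=(609*31+138)%997=74 -> [421, 74]
  L3: h(421,74)=(421*31+74)%997=164 -> [164]
  root = 164 != target 752
Candidate B: set leaf[7] = 28 -> leaves = [24, 11, 92, 86, 81, 92, 66, 28]
  L0: [24, 11, 92, 86, 81, 92, 66, 28]
  L1: h(24,11)=(24*31+11)%997=755 h(92,86)=(92*31+86)%997=944 h(81,92)=(81*31+92)%997=609 h(66,28)=(66*31+28)%997=80 -> [755, 944, 609, 80]
  L2: h(755,944)=(755*31+944)%997=421 h(609,80)=(609*31+80)%997=16 -> [421, 16]
  L3: h(421,16)=(421*31+16)%997=106 -> [106]
  root = 106 != target 752
Candidate C: set leaf[6] = 53 -> leaves = [24, 11, 92, 86, 81, 92, 53, 80]
  L0: [24, 11, 92, 86, 81, 92, 53, 80]
  L1: h(24,11)=(24*31+11)%997=755 h(92,86)=(92*31+86)%997=944 h(81,92)=(81*31+92)%997=609 h(53,80)=(53*31+80)%997=726 -> [755, 944, 609, 726]
  L2: h(755,944)=(755*31+944)%997=421 h(609,726)=(609*31+726)%997=662 -> [421, 662]
  L3: h(421,662)=(421*31+662)%997=752 -> [752]
  root = 752 == target 752  ** MATCH **
Candidate D: set leaf[0] = 68 -> leaves = [68, 11, 92, 86, 81, 92, 66, 80]
  L0: [68, 11, 92, 86, 81, 92, 66, 80]
  L1: h(68,11)=(68*31+11)%997=125 h(92,86)=(92*31+86)%997=944 h(81,92)=(81*31+92)%997=609 h(66,80)=(66*31+80)%997=132 -> [125, 944, 609, 132]
  L2: h(125,944)=(125*31+944)%997=831 h(609,132)=(609*31+132)%997=68 -> [831, 68]
  L3: h(831,68)=(831*31+68)%997=904 -> [904]
  root = 904 != target 752
Candidate C produces the target root.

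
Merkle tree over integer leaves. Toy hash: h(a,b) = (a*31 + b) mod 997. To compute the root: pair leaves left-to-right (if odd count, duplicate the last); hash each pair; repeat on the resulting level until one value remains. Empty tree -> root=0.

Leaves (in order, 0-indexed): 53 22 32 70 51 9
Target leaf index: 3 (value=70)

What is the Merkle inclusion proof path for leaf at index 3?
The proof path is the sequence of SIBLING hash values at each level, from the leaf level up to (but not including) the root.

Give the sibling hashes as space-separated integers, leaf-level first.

L0 (leaves): [53, 22, 32, 70, 51, 9], target index=3
L1: h(53,22)=(53*31+22)%997=668 [pair 0] h(32,70)=(32*31+70)%997=65 [pair 1] h(51,9)=(51*31+9)%997=593 [pair 2] -> [668, 65, 593]
  Sibling for proof at L0: 32
L2: h(668,65)=(668*31+65)%997=833 [pair 0] h(593,593)=(593*31+593)%997=33 [pair 1] -> [833, 33]
  Sibling for proof at L1: 668
L3: h(833,33)=(833*31+33)%997=931 [pair 0] -> [931]
  Sibling for proof at L2: 33
Root: 931
Proof path (sibling hashes from leaf to root): [32, 668, 33]

Answer: 32 668 33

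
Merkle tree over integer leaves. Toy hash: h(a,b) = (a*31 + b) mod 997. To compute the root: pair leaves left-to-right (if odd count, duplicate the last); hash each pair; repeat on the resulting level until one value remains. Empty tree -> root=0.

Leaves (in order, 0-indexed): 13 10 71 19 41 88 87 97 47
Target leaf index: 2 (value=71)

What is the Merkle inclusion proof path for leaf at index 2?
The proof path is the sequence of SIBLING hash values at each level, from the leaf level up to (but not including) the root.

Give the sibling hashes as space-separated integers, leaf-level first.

L0 (leaves): [13, 10, 71, 19, 41, 88, 87, 97, 47], target index=2
L1: h(13,10)=(13*31+10)%997=413 [pair 0] h(71,19)=(71*31+19)%997=226 [pair 1] h(41,88)=(41*31+88)%997=362 [pair 2] h(87,97)=(87*31+97)%997=800 [pair 3] h(47,47)=(47*31+47)%997=507 [pair 4] -> [413, 226, 362, 800, 507]
  Sibling for proof at L0: 19
L2: h(413,226)=(413*31+226)%997=68 [pair 0] h(362,800)=(362*31+800)%997=58 [pair 1] h(507,507)=(507*31+507)%997=272 [pair 2] -> [68, 58, 272]
  Sibling for proof at L1: 413
L3: h(68,58)=(68*31+58)%997=172 [pair 0] h(272,272)=(272*31+272)%997=728 [pair 1] -> [172, 728]
  Sibling for proof at L2: 58
L4: h(172,728)=(172*31+728)%997=78 [pair 0] -> [78]
  Sibling for proof at L3: 728
Root: 78
Proof path (sibling hashes from leaf to root): [19, 413, 58, 728]

Answer: 19 413 58 728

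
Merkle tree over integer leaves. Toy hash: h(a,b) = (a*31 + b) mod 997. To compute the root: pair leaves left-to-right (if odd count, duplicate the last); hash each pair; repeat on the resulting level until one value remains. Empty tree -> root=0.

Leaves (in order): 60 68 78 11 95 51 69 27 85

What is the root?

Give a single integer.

L0: [60, 68, 78, 11, 95, 51, 69, 27, 85]
L1: h(60,68)=(60*31+68)%997=931 h(78,11)=(78*31+11)%997=435 h(95,51)=(95*31+51)%997=5 h(69,27)=(69*31+27)%997=172 h(85,85)=(85*31+85)%997=726 -> [931, 435, 5, 172, 726]
L2: h(931,435)=(931*31+435)%997=383 h(5,172)=(5*31+172)%997=327 h(726,726)=(726*31+726)%997=301 -> [383, 327, 301]
L3: h(383,327)=(383*31+327)%997=236 h(301,301)=(301*31+301)%997=659 -> [236, 659]
L4: h(236,659)=(236*31+659)%997=996 -> [996]

Answer: 996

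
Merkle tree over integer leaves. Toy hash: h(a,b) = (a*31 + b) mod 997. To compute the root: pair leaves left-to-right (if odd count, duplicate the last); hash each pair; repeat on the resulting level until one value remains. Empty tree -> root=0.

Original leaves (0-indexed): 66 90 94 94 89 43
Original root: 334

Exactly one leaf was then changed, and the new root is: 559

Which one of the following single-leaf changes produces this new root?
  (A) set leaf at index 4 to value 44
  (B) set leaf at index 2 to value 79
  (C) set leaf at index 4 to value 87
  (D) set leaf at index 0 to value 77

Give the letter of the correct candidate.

Answer: A

Derivation:
Original leaves: [66, 90, 94, 94, 89, 43]
Target new root: 559
Try each candidate change and compute the resulting root:
Candidate A: set leaf[4] = 44 -> leaves = [66, 90, 94, 94, 44, 43]
  L0: [66, 90, 94, 94, 44, 43]
  L1: h(66,90)=(66*31+90)%997=142 h(94,94)=(94*31+94)%997=17 h(44,43)=(44*31+43)%997=410 -> [142, 17, 410]
  L2: h(142,17)=(142*31+17)%997=431 h(410,410)=(410*31+410)%997=159 -> [431, 159]
  L3: h(431,159)=(431*31+159)%997=559 -> [559]
  root = 559 == target 559  ** MATCH **
Candidate B: set leaf[2] = 79 -> leaves = [66, 90, 79, 94, 89, 43]
  L0: [66, 90, 79, 94, 89, 43]
  L1: h(66,90)=(66*31+90)%997=142 h(79,94)=(79*31+94)%997=549 h(89,43)=(89*31+43)%997=808 -> [142, 549, 808]
  L2: h(142,549)=(142*31+549)%997=963 h(808,808)=(808*31+808)%997=931 -> [963, 931]
  L3: h(963,931)=(963*31+931)%997=874 -> [874]
  root = 874 != target 559
Candidate C: set leaf[4] = 87 -> leaves = [66, 90, 94, 94, 87, 43]
  L0: [66, 90, 94, 94, 87, 43]
  L1: h(66,90)=(66*31+90)%997=142 h(94,94)=(94*31+94)%997=17 h(87,43)=(87*31+43)%997=746 -> [142, 17, 746]
  L2: h(142,17)=(142*31+17)%997=431 h(746,746)=(746*31+746)%997=941 -> [431, 941]
  L3: h(431,941)=(431*31+941)%997=344 -> [344]
  root = 344 != target 559
Candidate D: set leaf[0] = 77 -> leaves = [77, 90, 94, 94, 89, 43]
  L0: [77, 90, 94, 94, 89, 43]
  L1: h(77,90)=(77*31+90)%997=483 h(94,94)=(94*31+94)%997=17 h(89,43)=(89*31+43)%997=808 -> [483, 17, 808]
  L2: h(483,17)=(483*31+17)%997=35 h(808,808)=(808*31+808)%997=931 -> [35, 931]
  L3: h(35,931)=(35*31+931)%997=22 -> [22]
  root = 22 != target 559
Candidate A produces the target root.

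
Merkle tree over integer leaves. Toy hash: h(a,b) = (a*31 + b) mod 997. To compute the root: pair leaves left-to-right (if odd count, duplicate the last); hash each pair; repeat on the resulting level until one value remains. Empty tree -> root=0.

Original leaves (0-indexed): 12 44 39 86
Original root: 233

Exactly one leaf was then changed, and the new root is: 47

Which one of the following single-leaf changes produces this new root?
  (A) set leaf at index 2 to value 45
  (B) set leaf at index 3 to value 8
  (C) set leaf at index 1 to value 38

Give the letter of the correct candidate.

Original leaves: [12, 44, 39, 86]
Target new root: 47
Try each candidate change and compute the resulting root:
Candidate A: set leaf[2] = 45 -> leaves = [12, 44, 45, 86]
  L0: [12, 44, 45, 86]
  L1: h(12,44)=(12*31+44)%997=416 h(45,86)=(45*31+86)%997=484 -> [416, 484]
  L2: h(416,484)=(416*31+484)%997=419 -> [419]
  root = 419 != target 47
Candidate B: set leaf[3] = 8 -> leaves = [12, 44, 39, 8]
  L0: [12, 44, 39, 8]
  L1: h(12,44)=(12*31+44)%997=416 h(39,8)=(39*31+8)%997=220 -> [416, 220]
  L2: h(416,220)=(416*31+220)%997=155 -> [155]
  root = 155 != target 47
Candidate C: set leaf[1] = 38 -> leaves = [12, 38, 39, 86]
  L0: [12, 38, 39, 86]
  L1: h(12,38)=(12*31+38)%997=410 h(39,86)=(39*31+86)%997=298 -> [410, 298]
  L2: h(410,298)=(410*31+298)%997=47 -> [47]
  root = 47 == target 47  ** MATCH **
Candidate C produces the target root.

Answer: C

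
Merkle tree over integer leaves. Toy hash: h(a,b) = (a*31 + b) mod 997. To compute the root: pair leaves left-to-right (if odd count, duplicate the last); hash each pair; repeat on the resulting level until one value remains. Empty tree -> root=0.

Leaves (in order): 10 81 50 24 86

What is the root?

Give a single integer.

Answer: 151

Derivation:
L0: [10, 81, 50, 24, 86]
L1: h(10,81)=(10*31+81)%997=391 h(50,24)=(50*31+24)%997=577 h(86,86)=(86*31+86)%997=758 -> [391, 577, 758]
L2: h(391,577)=(391*31+577)%997=734 h(758,758)=(758*31+758)%997=328 -> [734, 328]
L3: h(734,328)=(734*31+328)%997=151 -> [151]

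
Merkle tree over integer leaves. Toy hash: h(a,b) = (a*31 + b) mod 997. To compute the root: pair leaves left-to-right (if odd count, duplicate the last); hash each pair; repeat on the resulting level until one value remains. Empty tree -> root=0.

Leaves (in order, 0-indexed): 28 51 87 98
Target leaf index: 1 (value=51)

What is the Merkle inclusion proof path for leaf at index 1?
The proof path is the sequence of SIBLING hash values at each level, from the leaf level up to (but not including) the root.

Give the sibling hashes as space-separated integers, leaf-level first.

Answer: 28 801

Derivation:
L0 (leaves): [28, 51, 87, 98], target index=1
L1: h(28,51)=(28*31+51)%997=919 [pair 0] h(87,98)=(87*31+98)%997=801 [pair 1] -> [919, 801]
  Sibling for proof at L0: 28
L2: h(919,801)=(919*31+801)%997=377 [pair 0] -> [377]
  Sibling for proof at L1: 801
Root: 377
Proof path (sibling hashes from leaf to root): [28, 801]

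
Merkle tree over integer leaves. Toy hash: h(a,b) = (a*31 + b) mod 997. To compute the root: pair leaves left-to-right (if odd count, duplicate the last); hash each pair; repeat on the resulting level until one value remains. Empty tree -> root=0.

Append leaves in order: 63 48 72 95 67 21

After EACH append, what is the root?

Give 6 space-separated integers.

After append 63 (leaves=[63]):
  L0: [63]
  root=63
After append 48 (leaves=[63, 48]):
  L0: [63, 48]
  L1: h(63,48)=(63*31+48)%997=7 -> [7]
  root=7
After append 72 (leaves=[63, 48, 72]):
  L0: [63, 48, 72]
  L1: h(63,48)=(63*31+48)%997=7 h(72,72)=(72*31+72)%997=310 -> [7, 310]
  L2: h(7,310)=(7*31+310)%997=527 -> [527]
  root=527
After append 95 (leaves=[63, 48, 72, 95]):
  L0: [63, 48, 72, 95]
  L1: h(63,48)=(63*31+48)%997=7 h(72,95)=(72*31+95)%997=333 -> [7, 333]
  L2: h(7,333)=(7*31+333)%997=550 -> [550]
  root=550
After append 67 (leaves=[63, 48, 72, 95, 67]):
  L0: [63, 48, 72, 95, 67]
  L1: h(63,48)=(63*31+48)%997=7 h(72,95)=(72*31+95)%997=333 h(67,67)=(67*31+67)%997=150 -> [7, 333, 150]
  L2: h(7,333)=(7*31+333)%997=550 h(150,150)=(150*31+150)%997=812 -> [550, 812]
  L3: h(550,812)=(550*31+812)%997=913 -> [913]
  root=913
After append 21 (leaves=[63, 48, 72, 95, 67, 21]):
  L0: [63, 48, 72, 95, 67, 21]
  L1: h(63,48)=(63*31+48)%997=7 h(72,95)=(72*31+95)%997=333 h(67,21)=(67*31+21)%997=104 -> [7, 333, 104]
  L2: h(7,333)=(7*31+333)%997=550 h(104,104)=(104*31+104)%997=337 -> [550, 337]
  L3: h(550,337)=(550*31+337)%997=438 -> [438]
  root=438

Answer: 63 7 527 550 913 438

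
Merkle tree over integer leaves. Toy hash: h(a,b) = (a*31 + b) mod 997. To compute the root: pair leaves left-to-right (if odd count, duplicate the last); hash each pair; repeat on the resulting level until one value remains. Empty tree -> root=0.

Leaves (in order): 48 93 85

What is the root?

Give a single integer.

L0: [48, 93, 85]
L1: h(48,93)=(48*31+93)%997=584 h(85,85)=(85*31+85)%997=726 -> [584, 726]
L2: h(584,726)=(584*31+726)%997=884 -> [884]

Answer: 884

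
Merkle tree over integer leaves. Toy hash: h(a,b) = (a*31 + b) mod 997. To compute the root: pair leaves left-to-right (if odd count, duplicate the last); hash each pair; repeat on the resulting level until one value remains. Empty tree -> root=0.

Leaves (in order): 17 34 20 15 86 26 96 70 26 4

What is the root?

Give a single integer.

Answer: 552

Derivation:
L0: [17, 34, 20, 15, 86, 26, 96, 70, 26, 4]
L1: h(17,34)=(17*31+34)%997=561 h(20,15)=(20*31+15)%997=635 h(86,26)=(86*31+26)%997=698 h(96,70)=(96*31+70)%997=55 h(26,4)=(26*31+4)%997=810 -> [561, 635, 698, 55, 810]
L2: h(561,635)=(561*31+635)%997=80 h(698,55)=(698*31+55)%997=756 h(810,810)=(810*31+810)%997=995 -> [80, 756, 995]
L3: h(80,756)=(80*31+756)%997=245 h(995,995)=(995*31+995)%997=933 -> [245, 933]
L4: h(245,933)=(245*31+933)%997=552 -> [552]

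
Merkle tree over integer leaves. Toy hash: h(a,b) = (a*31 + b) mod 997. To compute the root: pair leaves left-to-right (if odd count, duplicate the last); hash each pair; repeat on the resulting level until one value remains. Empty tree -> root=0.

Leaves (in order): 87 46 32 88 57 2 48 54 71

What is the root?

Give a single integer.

Answer: 202

Derivation:
L0: [87, 46, 32, 88, 57, 2, 48, 54, 71]
L1: h(87,46)=(87*31+46)%997=749 h(32,88)=(32*31+88)%997=83 h(57,2)=(57*31+2)%997=772 h(48,54)=(48*31+54)%997=545 h(71,71)=(71*31+71)%997=278 -> [749, 83, 772, 545, 278]
L2: h(749,83)=(749*31+83)%997=371 h(772,545)=(772*31+545)%997=549 h(278,278)=(278*31+278)%997=920 -> [371, 549, 920]
L3: h(371,549)=(371*31+549)%997=86 h(920,920)=(920*31+920)%997=527 -> [86, 527]
L4: h(86,527)=(86*31+527)%997=202 -> [202]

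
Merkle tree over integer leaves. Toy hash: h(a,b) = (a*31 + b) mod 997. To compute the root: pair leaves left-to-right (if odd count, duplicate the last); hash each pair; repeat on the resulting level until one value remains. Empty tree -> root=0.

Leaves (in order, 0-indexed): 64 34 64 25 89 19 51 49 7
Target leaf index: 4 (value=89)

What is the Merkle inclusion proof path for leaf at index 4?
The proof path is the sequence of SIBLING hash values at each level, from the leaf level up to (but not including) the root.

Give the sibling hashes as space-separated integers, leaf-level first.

Answer: 19 633 759 66

Derivation:
L0 (leaves): [64, 34, 64, 25, 89, 19, 51, 49, 7], target index=4
L1: h(64,34)=(64*31+34)%997=24 [pair 0] h(64,25)=(64*31+25)%997=15 [pair 1] h(89,19)=(89*31+19)%997=784 [pair 2] h(51,49)=(51*31+49)%997=633 [pair 3] h(7,7)=(7*31+7)%997=224 [pair 4] -> [24, 15, 784, 633, 224]
  Sibling for proof at L0: 19
L2: h(24,15)=(24*31+15)%997=759 [pair 0] h(784,633)=(784*31+633)%997=12 [pair 1] h(224,224)=(224*31+224)%997=189 [pair 2] -> [759, 12, 189]
  Sibling for proof at L1: 633
L3: h(759,12)=(759*31+12)%997=610 [pair 0] h(189,189)=(189*31+189)%997=66 [pair 1] -> [610, 66]
  Sibling for proof at L2: 759
L4: h(610,66)=(610*31+66)%997=33 [pair 0] -> [33]
  Sibling for proof at L3: 66
Root: 33
Proof path (sibling hashes from leaf to root): [19, 633, 759, 66]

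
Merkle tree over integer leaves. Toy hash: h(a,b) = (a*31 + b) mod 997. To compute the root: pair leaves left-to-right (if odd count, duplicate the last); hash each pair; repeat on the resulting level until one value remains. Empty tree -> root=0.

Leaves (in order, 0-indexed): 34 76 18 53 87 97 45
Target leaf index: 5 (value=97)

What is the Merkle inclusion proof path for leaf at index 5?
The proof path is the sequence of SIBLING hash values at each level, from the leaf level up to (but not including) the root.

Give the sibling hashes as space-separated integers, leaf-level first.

L0 (leaves): [34, 76, 18, 53, 87, 97, 45], target index=5
L1: h(34,76)=(34*31+76)%997=133 [pair 0] h(18,53)=(18*31+53)%997=611 [pair 1] h(87,97)=(87*31+97)%997=800 [pair 2] h(45,45)=(45*31+45)%997=443 [pair 3] -> [133, 611, 800, 443]
  Sibling for proof at L0: 87
L2: h(133,611)=(133*31+611)%997=746 [pair 0] h(800,443)=(800*31+443)%997=318 [pair 1] -> [746, 318]
  Sibling for proof at L1: 443
L3: h(746,318)=(746*31+318)%997=513 [pair 0] -> [513]
  Sibling for proof at L2: 746
Root: 513
Proof path (sibling hashes from leaf to root): [87, 443, 746]

Answer: 87 443 746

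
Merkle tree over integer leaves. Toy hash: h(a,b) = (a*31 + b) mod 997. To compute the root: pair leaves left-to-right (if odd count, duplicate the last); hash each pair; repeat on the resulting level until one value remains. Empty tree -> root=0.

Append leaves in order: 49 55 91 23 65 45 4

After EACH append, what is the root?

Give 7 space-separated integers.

After append 49 (leaves=[49]):
  L0: [49]
  root=49
After append 55 (leaves=[49, 55]):
  L0: [49, 55]
  L1: h(49,55)=(49*31+55)%997=577 -> [577]
  root=577
After append 91 (leaves=[49, 55, 91]):
  L0: [49, 55, 91]
  L1: h(49,55)=(49*31+55)%997=577 h(91,91)=(91*31+91)%997=918 -> [577, 918]
  L2: h(577,918)=(577*31+918)%997=859 -> [859]
  root=859
After append 23 (leaves=[49, 55, 91, 23]):
  L0: [49, 55, 91, 23]
  L1: h(49,55)=(49*31+55)%997=577 h(91,23)=(91*31+23)%997=850 -> [577, 850]
  L2: h(577,850)=(577*31+850)%997=791 -> [791]
  root=791
After append 65 (leaves=[49, 55, 91, 23, 65]):
  L0: [49, 55, 91, 23, 65]
  L1: h(49,55)=(49*31+55)%997=577 h(91,23)=(91*31+23)%997=850 h(65,65)=(65*31+65)%997=86 -> [577, 850, 86]
  L2: h(577,850)=(577*31+850)%997=791 h(86,86)=(86*31+86)%997=758 -> [791, 758]
  L3: h(791,758)=(791*31+758)%997=354 -> [354]
  root=354
After append 45 (leaves=[49, 55, 91, 23, 65, 45]):
  L0: [49, 55, 91, 23, 65, 45]
  L1: h(49,55)=(49*31+55)%997=577 h(91,23)=(91*31+23)%997=850 h(65,45)=(65*31+45)%997=66 -> [577, 850, 66]
  L2: h(577,850)=(577*31+850)%997=791 h(66,66)=(66*31+66)%997=118 -> [791, 118]
  L3: h(791,118)=(791*31+118)%997=711 -> [711]
  root=711
After append 4 (leaves=[49, 55, 91, 23, 65, 45, 4]):
  L0: [49, 55, 91, 23, 65, 45, 4]
  L1: h(49,55)=(49*31+55)%997=577 h(91,23)=(91*31+23)%997=850 h(65,45)=(65*31+45)%997=66 h(4,4)=(4*31+4)%997=128 -> [577, 850, 66, 128]
  L2: h(577,850)=(577*31+850)%997=791 h(66,128)=(66*31+128)%997=180 -> [791, 180]
  L3: h(791,180)=(791*31+180)%997=773 -> [773]
  root=773

Answer: 49 577 859 791 354 711 773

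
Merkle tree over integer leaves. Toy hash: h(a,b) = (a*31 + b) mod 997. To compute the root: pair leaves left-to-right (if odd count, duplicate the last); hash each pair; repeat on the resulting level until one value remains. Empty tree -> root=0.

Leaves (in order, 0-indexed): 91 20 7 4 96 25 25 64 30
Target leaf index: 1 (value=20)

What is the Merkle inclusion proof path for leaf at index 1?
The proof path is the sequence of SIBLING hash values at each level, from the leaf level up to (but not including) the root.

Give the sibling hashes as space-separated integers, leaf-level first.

Answer: 91 221 152 995

Derivation:
L0 (leaves): [91, 20, 7, 4, 96, 25, 25, 64, 30], target index=1
L1: h(91,20)=(91*31+20)%997=847 [pair 0] h(7,4)=(7*31+4)%997=221 [pair 1] h(96,25)=(96*31+25)%997=10 [pair 2] h(25,64)=(25*31+64)%997=839 [pair 3] h(30,30)=(30*31+30)%997=960 [pair 4] -> [847, 221, 10, 839, 960]
  Sibling for proof at L0: 91
L2: h(847,221)=(847*31+221)%997=556 [pair 0] h(10,839)=(10*31+839)%997=152 [pair 1] h(960,960)=(960*31+960)%997=810 [pair 2] -> [556, 152, 810]
  Sibling for proof at L1: 221
L3: h(556,152)=(556*31+152)%997=439 [pair 0] h(810,810)=(810*31+810)%997=995 [pair 1] -> [439, 995]
  Sibling for proof at L2: 152
L4: h(439,995)=(439*31+995)%997=646 [pair 0] -> [646]
  Sibling for proof at L3: 995
Root: 646
Proof path (sibling hashes from leaf to root): [91, 221, 152, 995]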